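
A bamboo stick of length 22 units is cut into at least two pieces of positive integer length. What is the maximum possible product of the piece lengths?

2916

Fill P[k] for k=2..22: at each k try every first piece i and multiply by the better of (k−i) uncut or P[k−i].
P[2] = 1*max(1,0) = 1*1 = 1
P[3] = max(1*2, 2*1) = 2
P[4] = max(1*3, 2*2, 3*1) = 4
P[5] = max(1*4, 2*3, 3*2, 4*1) = 6
P[6] = max(1*6, 2*4, 3*3, 4*2, 5*1) = 9
P[7] = max(1*9, 2*6, 3*4, 4*3, 5*2, 6*1) = 12
P[8] = max(1*12, 2*9, 3*6, …, 6*2, 7*1) = 18
P[9] = max(1*18, 2*12, 3*9, …, 7*2, 8*1) = 27
P[10] = max(1*27, 2*18, 3*12, …, 8*2, 9*1) = 36
P[11] = max(1*36, 2*27, 3*18, …, 9*2, 10*1) = 54
P[12] = max(1*54, 2*36, 3*27, …, 10*2, 11*1) = 81
P[13] = max(1*81, 2*54, 3*36, …, 11*2, 12*1) = 108
P[14] = max(1*108, 2*81, 3*54, …, 12*2, 13*1) = 162
P[15] = max(1*162, 2*108, 3*81, …, 13*2, 14*1) = 243
P[16] = max(1*243, 2*162, 3*108, …, 14*2, 15*1) = 324
P[17] = max(1*324, 2*243, 3*162, …, 15*2, 16*1) = 486
P[18] = max(1*486, 2*324, 3*243, …, 16*2, 17*1) = 729
P[19] = max(1*729, 2*486, 3*324, …, 17*2, 18*1) = 972
P[20] = max(1*972, 2*729, 3*486, …, 18*2, 19*1) = 1458
P[21] = max(1*1458, 2*972, 3*729, …, 19*2, 20*1) = 2187
P[22] = max(1*2187, 2*1458, 3*972, …, 20*2, 21*1) = 2916
One optimal split: 3 + 3 + 3 + 3 + 3 + 3 + 2 + 2; product 3*3*3*3*3*3*2*2 = 2916.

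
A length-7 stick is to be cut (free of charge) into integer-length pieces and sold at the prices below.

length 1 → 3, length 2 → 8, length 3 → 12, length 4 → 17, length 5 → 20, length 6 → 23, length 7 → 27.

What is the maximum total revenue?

29

Build R[k] bottom-up: R[k] = max over allowed piece i of (p[i] + R[k−i]).
R[1] = 3
R[2] = max(3+3, 8+0) = 8
R[3] = max(3+8, 8+3, 12+0) = 12
R[4] = max(3+12, 8+8, 12+3, 17+0) = 17
R[5] = max(3+17, 8+12, 12+8, 17+3, 20+0) = 20
R[6] = max(3+20, 8+17, 12+12, 17+8, 20+3, 23+0) = 25
R[7] = max(3+25, 8+20, 12+17, …, 23+3, 27+0) = 29
One optimal cutting: 4 + 3 → 17 + 12 = 29.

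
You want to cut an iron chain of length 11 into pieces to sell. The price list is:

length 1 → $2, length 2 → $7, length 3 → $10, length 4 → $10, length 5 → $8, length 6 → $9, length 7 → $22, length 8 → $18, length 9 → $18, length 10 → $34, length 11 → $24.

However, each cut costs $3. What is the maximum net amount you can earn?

33

Build net[k] bottom-up: net[k] = max over allowed piece i of (p[i] + net[k−i]) − 3 per cut.
net[1] = 2
net[2] = max(2+2-3, 7+0) = 7
net[3] = max(2+7-3, 7+2-3, 10+0) = 10
net[4] = max(2+10-3, 7+7-3, 10+2-3, 10+0) = 11
net[5] = max(2+11-3, 7+10-3, 10+7-3, 10+2-3, 8+0) = 14
net[6] = max(2+14-3, 7+11-3, 10+10-3, 10+7-3, 8+2-3, 9+0) = 17
net[7] = max(2+17-3, 7+14-3, 10+11-3, …, 9+2-3, 22+0) = 22
net[8] = max(2+22-3, 7+17-3, 10+14-3, …, 22+2-3, 18+0) = 21
net[9] = max(2+21-3, 7+22-3, 10+17-3, …, 18+2-3, 18+0) = 26
net[10] = max(2+26-3, 7+21-3, 10+22-3, …, 18+2-3, 34+0) = 34
net[11] = max(2+34-3, 7+26-3, 10+21-3, …, 34+2-3, 24+0) = 33
One optimal plan: pieces 10 + 1 (1 cut) → $36 − $3 = $33.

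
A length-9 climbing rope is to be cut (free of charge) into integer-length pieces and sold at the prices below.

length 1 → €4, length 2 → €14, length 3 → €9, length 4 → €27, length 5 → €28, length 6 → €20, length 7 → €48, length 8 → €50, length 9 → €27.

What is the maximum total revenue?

62

Let best[k] be the best obtainable value from length k. For each k, try every first piece i and keep the best of price[i] + best[k−i].
best[1] = 4
best[2] = 14
best[3] = 18  (first piece 1, then best[2]=14)
best[4] = 28  (first piece 2, then best[2]=14)
best[5] = 32  (first piece 1, then best[4]=28)
best[6] = 42  (first piece 2, then best[4]=28)
best[7] = 48
best[8] = 56  (first piece 2, then best[6]=42)
best[9] = 62  (first piece 2, then best[7]=48)
One optimal cutting: 7 + 2 → €48 + €14 = €62.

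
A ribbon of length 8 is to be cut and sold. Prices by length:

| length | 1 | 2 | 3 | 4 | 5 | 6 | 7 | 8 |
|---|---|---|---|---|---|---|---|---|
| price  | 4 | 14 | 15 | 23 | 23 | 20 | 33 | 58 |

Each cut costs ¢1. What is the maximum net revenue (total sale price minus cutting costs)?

58

Consider every possible first cut. r[k] is the best of p[i]+r[k−i] over all sellable i≤k, charging 1 whenever i<k.
r[1] = 4
r[2] = 14
r[3] = 17  (first piece 1, then r[2]=14)
r[4] = 27  (first piece 2, then r[2]=14)
r[5] = 30  (first piece 1, then r[4]=27)
r[6] = 40  (first piece 2, then r[4]=27)
r[7] = 43  (first piece 1, then r[6]=40)
r[8] = 58
Best is to make no cuts and sell whole for ¢58.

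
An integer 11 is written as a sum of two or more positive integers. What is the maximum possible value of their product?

Define m[k] = max over 1≤i<k of i · max(k−i, m[k−i]); the inner max lets the remainder stay uncut if that's better.
m[2] = 1·max(1,0) = 1·1 = 1
m[3] = 1·max(2,1) = 1·2 = 2
m[4] = 2·max(2,1) = 2·2 = 4
m[5] = 2·max(3,2) = 2·3 = 6
m[6] = 3·max(3,2) = 3·3 = 9
m[7] = 2·max(5,6) = 2·6 = 12
m[8] = 2·max(6,9) = 2·9 = 18
m[9] = 3·max(6,9) = 3·9 = 27
m[10] = 2·max(8,18) = 2·18 = 36
m[11] = 2·max(9,27) = 2·27 = 54
One optimal split: 3 + 3 + 3 + 2; product 3·3·3·2 = 54.

54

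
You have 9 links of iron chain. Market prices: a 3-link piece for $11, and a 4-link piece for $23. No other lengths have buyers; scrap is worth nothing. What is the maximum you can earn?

Let f[k] be the best obtainable value from length k. For each k, try every first piece i and keep the best of price[i] + f[k−i].
f[1] = 0
f[2] = 0
f[3] = 11
f[4] = 23
f[5] = 23
f[6] = 23
f[7] = 34  (first piece 3, then f[4]=23)
f[8] = 46  (first piece 4, then f[4]=23)
f[9] = 46
One optimal cutting: pieces 4 + 4 with 1 link of scrap → $46.

46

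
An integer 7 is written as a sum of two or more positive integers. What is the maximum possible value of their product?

12

Fill P[k] for k=2..7: at each k try every first piece i and multiply by the better of (k−i) uncut or P[k−i].
P[2] = 1*max(1,0) = 1*1 = 1
P[3] = 1*max(2,1) = 1*2 = 2
P[4] = 2*max(2,1) = 2*2 = 4
P[5] = 2*max(3,2) = 2*3 = 6
P[6] = 3*max(3,2) = 3*3 = 9
P[7] = 2*max(5,6) = 2*6 = 12
One optimal split: 3 + 2 + 2; product 3*2*2 = 12.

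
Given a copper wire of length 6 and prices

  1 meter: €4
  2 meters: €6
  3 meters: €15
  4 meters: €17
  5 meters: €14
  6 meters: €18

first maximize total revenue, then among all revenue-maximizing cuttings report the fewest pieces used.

2

Consider every possible first cut. r[k] is the best of p[i]+r[k−i] over all sellable i≤k.
r[1] = 4
r[2] = max(4+4, 6+0) = 8
r[3] = max(4+8, 6+4, 15+0) = 15
r[4] = max(4+15, 6+8, 15+4, 17+0) = 19
r[5] = max(4+19, 6+15, 15+8, 17+4, 14+0) = 23
r[6] = max(4+23, 6+19, 15+15, 17+8, 14+4, 18+0) = 30
Maximum revenue is €30.
Now minimize piece count subject to staying optimal: for each k, pieces[k] = 1 + min over i with p[i]+r[k−i]=r[k] of pieces[k−i].
pieces[3] = 1
pieces[4] = 2
pieces[5] = 3
pieces[6] = 2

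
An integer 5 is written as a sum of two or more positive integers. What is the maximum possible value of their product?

6

Let g[k] be the best product for length k (with at least one cut). For each first piece i, the rest contributes max(k−i, g[k−i]).
g[2] = 1×max(1,0) = 1×1 = 1
g[3] = max(1×2, 2×1) = 2
g[4] = max(1×3, 2×2, 3×1) = 4
g[5] = max(1×4, 2×3, 3×2, 4×1) = 6
One optimal split: 3 + 2; product 3×2 = 6.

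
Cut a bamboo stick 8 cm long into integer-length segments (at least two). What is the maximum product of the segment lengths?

18

Fill g[k] for k=2..8: at each k try every first piece i and multiply by the better of (k−i) uncut or g[k−i].
g[2] = 1*max(1,0) = 1*1 = 1
g[3] = max(1*2, 2*1) = 2
g[4] = max(1*3, 2*2, 3*1) = 4
g[5] = max(1*4, 2*3, 3*2, 4*1) = 6
g[6] = max(1*6, 2*4, 3*3, 4*2, 5*1) = 9
g[7] = max(1*9, 2*6, 3*4, 4*3, 5*2, 6*1) = 12
g[8] = max(1*12, 2*9, 3*6, …, 6*2, 7*1) = 18
One optimal split: 3 + 3 + 2; product 3*3*2 = 18.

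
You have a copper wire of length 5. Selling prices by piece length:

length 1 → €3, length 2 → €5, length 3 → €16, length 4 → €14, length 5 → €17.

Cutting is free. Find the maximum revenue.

Let R[k] be the best obtainable value from length k. For each k, try every first piece i and keep the best of price[i] + R[k−i].
R[1] = 3
R[2] = max(3+3, 5+0) = 6
R[3] = max(3+6, 5+3, 16+0) = 16
R[4] = max(3+16, 5+6, 16+3, 14+0) = 19
R[5] = max(3+19, 5+16, 16+6, 14+3, 17+0) = 22
One optimal cutting: 3 + 1 + 1 → €16 + €3 + €3 = €22.

22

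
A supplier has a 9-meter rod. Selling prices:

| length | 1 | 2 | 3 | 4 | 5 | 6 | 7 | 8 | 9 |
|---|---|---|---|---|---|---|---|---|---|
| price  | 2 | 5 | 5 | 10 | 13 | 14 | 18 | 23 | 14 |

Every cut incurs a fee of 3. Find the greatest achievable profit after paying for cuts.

22

Let v[k] be the best obtainable value from length k. For each k, try every first piece i and keep the best of price[i] + v[k−i] minus the 3 cut fee when i<k.
v[1] = 2
v[2] = 5
v[3] = 5
v[4] = 10
v[5] = 13
v[6] = 14
v[7] = 18
v[8] = 23
v[9] = 22  (first piece 1, then v[8]=23)
One optimal plan: pieces 8 + 1 (1 cut) → 25 − 3 = 22.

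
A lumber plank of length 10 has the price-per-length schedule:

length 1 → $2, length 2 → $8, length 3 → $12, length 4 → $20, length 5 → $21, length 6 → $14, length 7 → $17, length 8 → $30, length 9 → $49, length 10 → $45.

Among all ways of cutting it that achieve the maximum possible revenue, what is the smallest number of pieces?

2

Consider every possible first cut. r[k] is the best of p[i]+r[k−i] over all sellable i≤k.
r[1] = 2
r[2] = max(2+2, 8+0) = 8
r[3] = max(2+8, 8+2, 12+0) = 12
r[4] = max(2+12, 8+8, 12+2, 20+0) = 20
r[5] = max(2+20, 8+12, 12+8, 20+2, 21+0) = 22
r[6] = max(2+22, 8+20, 12+12, 20+8, 21+2, 14+0) = 28
r[7] = max(2+28, 8+22, 12+20, …, 14+2, 17+0) = 32
r[8] = max(2+32, 8+28, 12+22, …, 17+2, 30+0) = 40
r[9] = max(2+40, 8+32, 12+28, …, 30+2, 49+0) = 49
r[10] = max(2+49, 8+40, 12+32, …, 49+2, 45+0) = 51
Maximum revenue is $51.
Now minimize piece count subject to staying optimal: for each k, pieces[k] = 1 + min over i with p[i]+r[k−i]=r[k] of pieces[k−i].
pieces[7] = 2
pieces[8] = 2
pieces[9] = 1
pieces[10] = 2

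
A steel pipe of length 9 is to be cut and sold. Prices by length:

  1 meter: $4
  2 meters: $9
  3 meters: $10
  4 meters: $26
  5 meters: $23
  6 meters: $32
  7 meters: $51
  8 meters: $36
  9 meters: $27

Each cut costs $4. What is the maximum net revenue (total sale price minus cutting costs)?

56

Let v[k] be the best obtainable value from length k. For each k, try every first piece i and keep the best of price[i] + v[k−i] minus the 4 cut fee when i<k.
v[1] = 4
v[2] = max(4+4-4, 9+0) = 9
v[3] = max(4+9-4, 9+4-4, 10+0) = 10
v[4] = max(4+10-4, 9+9-4, 10+4-4, 26+0) = 26
v[5] = max(4+26-4, 9+10-4, 10+9-4, 26+4-4, 23+0) = 26
v[6] = max(4+26-4, 9+26-4, 10+10-4, 26+9-4, 23+4-4, 32+0) = 32
v[7] = max(4+32-4, 9+26-4, 10+26-4, …, 32+4-4, 51+0) = 51
v[8] = max(4+51-4, 9+32-4, 10+26-4, …, 51+4-4, 36+0) = 51
v[9] = max(4+51-4, 9+51-4, 10+32-4, …, 36+4-4, 27+0) = 56
One optimal plan: pieces 7 + 2 (1 cut) → $60 − $4 = $56.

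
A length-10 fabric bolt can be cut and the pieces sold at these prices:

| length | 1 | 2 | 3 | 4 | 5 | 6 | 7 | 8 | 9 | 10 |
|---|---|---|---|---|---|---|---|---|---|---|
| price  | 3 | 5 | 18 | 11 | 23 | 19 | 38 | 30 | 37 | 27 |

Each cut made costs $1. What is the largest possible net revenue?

Let net[k] be the best obtainable value from length k. For each k, try every first piece i and keep the best of price[i] + net[k−i] minus the 1 cut fee when i<k.
net[1] = 3
net[2] = max(3+3-1, 5+0) = 5
net[3] = max(3+5-1, 5+3-1, 18+0) = 18
net[4] = max(3+18-1, 5+5-1, 18+3-1, 11+0) = 20
net[5] = max(3+20-1, 5+18-1, 18+5-1, 11+3-1, 23+0) = 23
net[6] = max(3+23-1, 5+20-1, 18+18-1, 11+5-1, 23+3-1, 19+0) = 35
net[7] = max(3+35-1, 5+23-1, 18+20-1, …, 19+3-1, 38+0) = 38
net[8] = max(3+38-1, 5+35-1, 18+23-1, …, 38+3-1, 30+0) = 40
net[9] = max(3+40-1, 5+38-1, 18+35-1, …, 30+3-1, 37+0) = 52
net[10] = max(3+52-1, 5+40-1, 18+38-1, …, 37+3-1, 27+0) = 55
One optimal plan: pieces 7 + 3 (1 cut) → $56 − $1 = $55.

55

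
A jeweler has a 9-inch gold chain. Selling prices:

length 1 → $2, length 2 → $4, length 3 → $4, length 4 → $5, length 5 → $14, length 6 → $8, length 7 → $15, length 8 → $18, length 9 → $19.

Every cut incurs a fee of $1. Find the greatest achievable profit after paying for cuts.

Build v[k] bottom-up: v[k] = max over allowed piece i of (p[i] + v[k−i]) − 1 per cut.
v[1] = 2
v[2] = max(2+2-1, 4+0) = 4
v[3] = max(2+4-1, 4+2-1, 4+0) = 5
v[4] = max(2+5-1, 4+4-1, 4+2-1, 5+0) = 7
v[5] = max(2+7-1, 4+5-1, 4+4-1, 5+2-1, 14+0) = 14
v[6] = max(2+14-1, 4+7-1, 4+5-1, 5+4-1, 14+2-1, 8+0) = 15
v[7] = max(2+15-1, 4+14-1, 4+7-1, …, 8+2-1, 15+0) = 17
v[8] = max(2+17-1, 4+15-1, 4+14-1, …, 15+2-1, 18+0) = 18
v[9] = max(2+18-1, 4+17-1, 4+15-1, …, 18+2-1, 19+0) = 20
One optimal plan: pieces 5 + 2 + 2 (2 cuts) → $22 − $2 = $20.

20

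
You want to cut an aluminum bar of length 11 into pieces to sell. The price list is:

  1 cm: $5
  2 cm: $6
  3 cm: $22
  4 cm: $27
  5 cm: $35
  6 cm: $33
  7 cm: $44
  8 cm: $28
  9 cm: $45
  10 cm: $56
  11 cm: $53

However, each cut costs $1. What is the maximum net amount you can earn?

77

Let net[k] be the best obtainable value from length k. For each k, try every first piece i and keep the best of price[i] + net[k−i] minus the 1 cut fee when i<k.
net[1] = 5
net[2] = max(5+5-1, 6+0) = 9
net[3] = max(5+9-1, 6+5-1, 22+0) = 22
net[4] = max(5+22-1, 6+9-1, 22+5-1, 27+0) = 27
net[5] = max(5+27-1, 6+22-1, 22+9-1, 27+5-1, 35+0) = 35
net[6] = max(5+35-1, 6+27-1, 22+22-1, 27+9-1, 35+5-1, 33+0) = 43
net[7] = max(5+43-1, 6+35-1, 22+27-1, …, 33+5-1, 44+0) = 48
net[8] = max(5+48-1, 6+43-1, 22+35-1, …, 44+5-1, 28+0) = 56
net[9] = max(5+56-1, 6+48-1, 22+43-1, …, 28+5-1, 45+0) = 64
net[10] = max(5+64-1, 6+56-1, 22+48-1, …, 45+5-1, 56+0) = 69
net[11] = max(5+69-1, 6+64-1, 22+56-1, …, 56+5-1, 53+0) = 77
One optimal plan: pieces 5 + 3 + 3 (2 cuts) → $79 − $2 = $77.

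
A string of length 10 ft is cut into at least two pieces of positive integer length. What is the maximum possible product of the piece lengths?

Define g[k] = max over 1≤i<k of i · max(k−i, g[k−i]); the inner max lets the remainder stay uncut if that's better.
g[2] = 1·max(1,0) = 1·1 = 1
g[3] = 1·max(2,1) = 1·2 = 2
g[4] = 2·max(2,1) = 2·2 = 4
g[5] = 2·max(3,2) = 2·3 = 6
g[6] = 3·max(3,2) = 3·3 = 9
g[7] = 2·max(5,6) = 2·6 = 12
g[8] = 2·max(6,9) = 2·9 = 18
g[9] = 3·max(6,9) = 3·9 = 27
g[10] = 2·max(8,18) = 2·18 = 36
One optimal split: 3 + 3 + 2 + 2; product 3·3·2·2 = 36.

36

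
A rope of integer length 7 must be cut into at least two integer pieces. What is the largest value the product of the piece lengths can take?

Fill P[k] for k=2..7: at each k try every first piece i and multiply by the better of (k−i) uncut or P[k−i].
P[2] = 1*max(1,0) = 1*1 = 1
P[3] = 1*max(2,1) = 1*2 = 2
P[4] = 2*max(2,1) = 2*2 = 4
P[5] = 2*max(3,2) = 2*3 = 6
P[6] = 3*max(3,2) = 3*3 = 9
P[7] = 2*max(5,6) = 2*6 = 12
One optimal split: 3 + 2 + 2; product 3*2*2 = 12.

12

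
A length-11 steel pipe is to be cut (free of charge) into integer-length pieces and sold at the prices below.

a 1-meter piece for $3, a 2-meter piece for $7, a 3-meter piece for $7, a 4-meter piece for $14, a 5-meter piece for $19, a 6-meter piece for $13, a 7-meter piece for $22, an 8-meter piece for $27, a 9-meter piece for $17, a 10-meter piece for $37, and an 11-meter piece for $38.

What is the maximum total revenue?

Consider every possible first cut. best[k] is the best of p[i]+best[k−i] over all sellable i≤k.
best[1] = 3
best[2] = max(3+3, 7+0) = 7
best[3] = max(3+7, 7+3, 7+0) = 10
best[4] = max(3+10, 7+7, 7+3, 14+0) = 14
best[5] = max(3+14, 7+10, 7+7, 14+3, 19+0) = 19
best[6] = max(3+19, 7+14, 7+10, 14+7, 19+3, 13+0) = 22
best[7] = max(3+22, 7+19, 7+14, …, 13+3, 22+0) = 26
best[8] = max(3+26, 7+22, 7+19, …, 22+3, 27+0) = 29
best[9] = max(3+29, 7+26, 7+22, …, 27+3, 17+0) = 33
best[10] = max(3+33, 7+29, 7+26, …, 17+3, 37+0) = 38
best[11] = max(3+38, 7+33, 7+29, …, 37+3, 38+0) = 41
One optimal cutting: 5 + 5 + 1 → $19 + $19 + $3 = $41.

41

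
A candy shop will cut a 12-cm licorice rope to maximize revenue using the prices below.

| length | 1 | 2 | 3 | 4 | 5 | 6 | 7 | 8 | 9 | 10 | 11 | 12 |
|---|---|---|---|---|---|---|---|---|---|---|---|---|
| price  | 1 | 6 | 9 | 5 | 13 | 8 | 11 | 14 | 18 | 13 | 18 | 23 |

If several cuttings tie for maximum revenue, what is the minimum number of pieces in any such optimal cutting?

4

Consider every possible first cut. r[k] is the best of p[i]+r[k−i] over all sellable i≤k.
r[1] = 1
r[2] = 6
r[3] = 9
r[4] = 12  (first piece 2, then r[2]=6)
r[5] = 15  (first piece 2, then r[3]=9)
r[6] = 18  (first piece 2, then r[4]=12)
r[7] = 21  (first piece 2, then r[5]=15)
r[8] = 24  (first piece 2, then r[6]=18)
r[9] = 27  (first piece 2, then r[7]=21)
r[10] = 30  (first piece 2, then r[8]=24)
r[11] = 33  (first piece 2, then r[9]=27)
r[12] = 36  (first piece 2, then r[10]=30)
Maximum revenue is ¢36.
Now minimize piece count subject to staying optimal: for each k, pieces[k] = 1 + min over i with p[i]+r[k−i]=r[k] of pieces[k−i].
pieces[9] = 3
pieces[10] = 4
pieces[11] = 4
pieces[12] = 4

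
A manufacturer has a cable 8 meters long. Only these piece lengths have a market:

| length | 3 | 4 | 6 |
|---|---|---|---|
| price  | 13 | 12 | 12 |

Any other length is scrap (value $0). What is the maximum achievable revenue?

26

Build f[k] bottom-up: f[k] = max over allowed piece i of (p[i] + f[k−i]).
f[1] = 0
f[2] = 0
f[3] = 13
f[4] = max(13+0, 12+0) = 13
f[5] = max(13+0, 12+0) = 13
f[6] = max(13+13, 12+0, 12+0) = 26
f[7] = max(13+13, 12+13, 12+0) = 26
f[8] = max(13+13, 12+13, 12+0) = 26
One optimal cutting: pieces 3 + 3 with 2 meters of scrap → $26.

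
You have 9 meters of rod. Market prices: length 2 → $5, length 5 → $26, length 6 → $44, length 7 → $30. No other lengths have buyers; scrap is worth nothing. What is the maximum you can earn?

Let r[k] be the best obtainable value from length k. For each k, try every first piece i and keep the best of price[i] + r[k−i].
r[1] = 0
r[2] = 5
r[3] = 5
r[4] = 10  (first piece 2, then r[2]=5)
r[5] = max(5+5, 26+0) = 26
r[6] = max(5+10, 26+0, 44+0) = 44
r[7] = max(5+26, 26+5, 44+0, 30+0) = 44
r[8] = max(5+44, 26+5, 44+5, 30+0) = 49
r[9] = max(5+44, 26+10, 44+5, 30+5) = 49
One optimal cutting: pieces 6 + 2 with 1 meter of scrap → $49.

49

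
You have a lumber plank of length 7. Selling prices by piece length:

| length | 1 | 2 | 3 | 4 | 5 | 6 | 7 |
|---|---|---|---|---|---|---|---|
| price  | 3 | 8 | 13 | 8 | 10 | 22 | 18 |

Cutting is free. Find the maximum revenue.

29

Consider every possible first cut. v[k] is the best of p[i]+v[k−i] over all sellable i≤k.
v[1] = 3
v[2] = 8
v[3] = 13
v[4] = 16  (first piece 1, then v[3]=13)
v[5] = 21  (first piece 2, then v[3]=13)
v[6] = 26  (first piece 3, then v[3]=13)
v[7] = 29  (first piece 1, then v[6]=26)
One optimal cutting: 3 + 3 + 1 → $13 + $13 + $3 = $29.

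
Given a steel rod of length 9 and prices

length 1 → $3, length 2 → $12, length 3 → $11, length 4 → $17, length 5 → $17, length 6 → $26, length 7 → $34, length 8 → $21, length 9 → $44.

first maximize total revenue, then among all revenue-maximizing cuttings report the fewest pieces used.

5

Consider every possible first cut. r[k] is the best of p[i]+r[k−i] over all sellable i≤k.
r[1] = 3
r[2] = 12
r[3] = 15  (first piece 1, then r[2]=12)
r[4] = 24  (first piece 2, then r[2]=12)
r[5] = 27  (first piece 1, then r[4]=24)
r[6] = 36  (first piece 2, then r[4]=24)
r[7] = 39  (first piece 1, then r[6]=36)
r[8] = 48  (first piece 2, then r[6]=36)
r[9] = 51  (first piece 1, then r[8]=48)
Maximum revenue is $51.
Now minimize piece count subject to staying optimal: for each k, pieces[k] = 1 + min over i with p[i]+r[k−i]=r[k] of pieces[k−i].
pieces[6] = 3
pieces[7] = 4
pieces[8] = 4
pieces[9] = 5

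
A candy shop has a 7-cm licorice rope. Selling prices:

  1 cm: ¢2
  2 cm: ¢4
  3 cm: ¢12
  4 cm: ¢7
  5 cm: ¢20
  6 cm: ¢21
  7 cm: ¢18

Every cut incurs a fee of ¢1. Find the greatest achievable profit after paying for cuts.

24

Let net[k] be the best obtainable value from length k. For each k, try every first piece i and keep the best of price[i] + net[k−i] minus the 1 cut fee when i<k.
net[1] = 2
net[2] = max(2+2-1, 4+0) = 4
net[3] = max(2+4-1, 4+2-1, 12+0) = 12
net[4] = max(2+12-1, 4+4-1, 12+2-1, 7+0) = 13
net[5] = max(2+13-1, 4+12-1, 12+4-1, 7+2-1, 20+0) = 20
net[6] = max(2+20-1, 4+13-1, 12+12-1, 7+4-1, 20+2-1, 21+0) = 23
net[7] = max(2+23-1, 4+20-1, 12+13-1, …, 21+2-1, 18+0) = 24
One optimal plan: pieces 3 + 3 + 1 (2 cuts) → ¢26 − ¢2 = ¢24.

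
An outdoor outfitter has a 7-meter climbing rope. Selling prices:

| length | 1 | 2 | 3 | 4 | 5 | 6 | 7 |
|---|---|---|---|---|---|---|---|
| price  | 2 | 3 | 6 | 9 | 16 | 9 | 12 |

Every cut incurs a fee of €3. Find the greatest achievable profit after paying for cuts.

16

Let net[k] be the best obtainable value from length k. For each k, try every first piece i and keep the best of price[i] + net[k−i] minus the 3 cut fee when i<k.
net[1] = 2
net[2] = 3
net[3] = 6
net[4] = 9
net[5] = 16
net[6] = 15  (first piece 1, then net[5]=16)
net[7] = 16  (first piece 2, then net[5]=16)
One optimal plan: pieces 5 + 2 (1 cut) → €19 − €3 = €16.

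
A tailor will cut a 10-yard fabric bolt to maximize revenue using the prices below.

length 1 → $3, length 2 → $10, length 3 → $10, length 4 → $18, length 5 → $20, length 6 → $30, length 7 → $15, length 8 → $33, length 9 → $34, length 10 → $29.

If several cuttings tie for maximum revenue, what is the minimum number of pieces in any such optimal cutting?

Consider every possible first cut. r[k] is the best of p[i]+r[k−i] over all sellable i≤k.
r[1] = 3
r[2] = 10
r[3] = 13  (first piece 1, then r[2]=10)
r[4] = 20  (first piece 2, then r[2]=10)
r[5] = 23  (first piece 1, then r[4]=20)
r[6] = 30  (first piece 2, then r[4]=20)
r[7] = 33  (first piece 1, then r[6]=30)
r[8] = 40  (first piece 2, then r[6]=30)
r[9] = 43  (first piece 1, then r[8]=40)
r[10] = 50  (first piece 2, then r[8]=40)
Maximum revenue is $50.
Now minimize piece count subject to staying optimal: for each k, pieces[k] = 1 + min over i with p[i]+r[k−i]=r[k] of pieces[k−i].
pieces[7] = 2
pieces[8] = 2
pieces[9] = 3
pieces[10] = 3

3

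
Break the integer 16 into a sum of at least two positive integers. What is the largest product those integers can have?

324

Fill f[k] for k=2..16: at each k try every first piece i and multiply by the better of (k−i) uncut or f[k−i].
f[2] = 1·max(1,0) = 1·1 = 1
f[3] = 1·max(2,1) = 1·2 = 2
f[4] = 2·max(2,1) = 2·2 = 4
f[5] = 2·max(3,2) = 2·3 = 6
f[6] = 3·max(3,2) = 3·3 = 9
f[7] = 2·max(5,6) = 2·6 = 12
f[8] = 2·max(6,9) = 2·9 = 18
f[9] = 3·max(6,9) = 3·9 = 27
f[10] = 2·max(8,18) = 2·18 = 36
f[11] = 2·max(9,27) = 2·27 = 54
f[12] = 3·max(9,27) = 3·27 = 81
f[13] = 2·max(11,54) = 2·54 = 108
f[14] = 2·max(12,81) = 2·81 = 162
f[15] = 3·max(12,81) = 3·81 = 243
f[16] = 2·max(14,162) = 2·162 = 324
One optimal split: 3 + 3 + 3 + 3 + 2 + 2; product 3·3·3·3·2·2 = 324.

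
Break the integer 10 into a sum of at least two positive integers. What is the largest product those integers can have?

36

Let g[k] be the best product for length k (with at least one cut). For each first piece i, the rest contributes max(k−i, g[k−i]).
Small cases: g[2]=1.
g[3] = max(1×2, 2×1) = 2
g[4] = max(1×3, 2×2, 3×1) = 4
g[5] = max(1×4, 2×3, 3×2, 4×1) = 6
g[6] = max(1×6, 2×4, 3×3, 4×2, 5×1) = 9
g[7] = max(1×9, 2×6, 3×4, 4×3, 5×2, 6×1) = 12
g[8] = max(1×12, 2×9, 3×6, …, 6×2, 7×1) = 18
g[9] = max(1×18, 2×12, 3×9, …, 7×2, 8×1) = 27
g[10] = max(1×27, 2×18, 3×12, …, 8×2, 9×1) = 36
One optimal split: 3 + 3 + 2 + 2; product 3×3×2×2 = 36.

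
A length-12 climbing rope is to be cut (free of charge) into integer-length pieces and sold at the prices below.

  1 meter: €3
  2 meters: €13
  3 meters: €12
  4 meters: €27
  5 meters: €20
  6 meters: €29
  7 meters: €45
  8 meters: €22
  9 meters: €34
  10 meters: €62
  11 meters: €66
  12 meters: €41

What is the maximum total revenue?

81

Consider every possible first cut. r[k] is the best of p[i]+r[k−i] over all sellable i≤k.
r[1] = 3
r[2] = 13
r[3] = 16  (first piece 1, then r[2]=13)
r[4] = 27
r[5] = 30  (first piece 1, then r[4]=27)
r[6] = 40  (first piece 2, then r[4]=27)
r[7] = 45
r[8] = 54  (first piece 4, then r[4]=27)
r[9] = 58  (first piece 2, then r[7]=45)
r[10] = 67  (first piece 2, then r[8]=54)
r[11] = 72  (first piece 4, then r[7]=45)
r[12] = 81  (first piece 4, then r[8]=54)
One optimal cutting: 4 + 4 + 4 → €27 + €27 + €27 = €81.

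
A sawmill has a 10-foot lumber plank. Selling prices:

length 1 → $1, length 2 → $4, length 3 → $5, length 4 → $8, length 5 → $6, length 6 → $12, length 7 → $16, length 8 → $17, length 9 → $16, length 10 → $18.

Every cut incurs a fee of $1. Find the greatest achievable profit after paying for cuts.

Consider every possible first cut. r[k] is the best of p[i]+r[k−i] over all sellable i≤k, charging 1 whenever i<k.
r[1] = 1
r[2] = max(1+1-1, 4+0) = 4
r[3] = max(1+4-1, 4+1-1, 5+0) = 5
r[4] = max(1+5-1, 4+4-1, 5+1-1, 8+0) = 8
r[5] = max(1+8-1, 4+5-1, 5+4-1, 8+1-1, 6+0) = 8
r[6] = max(1+8-1, 4+8-1, 5+5-1, 8+4-1, 6+1-1, 12+0) = 12
r[7] = max(1+12-1, 4+8-1, 5+8-1, …, 12+1-1, 16+0) = 16
r[8] = max(1+16-1, 4+12-1, 5+8-1, …, 16+1-1, 17+0) = 17
r[9] = max(1+17-1, 4+16-1, 5+12-1, …, 17+1-1, 16+0) = 19
r[10] = max(1+19-1, 4+17-1, 5+16-1, …, 16+1-1, 18+0) = 20
One optimal plan: pieces 8 + 2 (1 cut) → $21 − $1 = $20.

20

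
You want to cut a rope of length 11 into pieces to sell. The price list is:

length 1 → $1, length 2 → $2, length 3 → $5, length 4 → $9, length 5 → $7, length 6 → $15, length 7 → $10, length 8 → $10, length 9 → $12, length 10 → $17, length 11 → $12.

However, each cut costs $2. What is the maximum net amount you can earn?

Let v[k] be the best obtainable value from length k. For each k, try every first piece i and keep the best of price[i] + v[k−i] minus the 2 cut fee when i<k.
v[1] = 1
v[2] = max(1+1-2, 2+0) = 2
v[3] = max(1+2-2, 2+1-2, 5+0) = 5
v[4] = max(1+5-2, 2+2-2, 5+1-2, 9+0) = 9
v[5] = max(1+9-2, 2+5-2, 5+2-2, 9+1-2, 7+0) = 8
v[6] = max(1+8-2, 2+9-2, 5+5-2, 9+2-2, 7+1-2, 15+0) = 15
v[7] = max(1+15-2, 2+8-2, 5+9-2, …, 15+1-2, 10+0) = 14
v[8] = max(1+14-2, 2+15-2, 5+8-2, …, 10+1-2, 10+0) = 16
v[9] = max(1+16-2, 2+14-2, 5+15-2, …, 10+1-2, 12+0) = 18
v[10] = max(1+18-2, 2+16-2, 5+14-2, …, 12+1-2, 17+0) = 22
v[11] = max(1+22-2, 2+18-2, 5+16-2, …, 17+1-2, 12+0) = 21
One optimal plan: pieces 6 + 4 + 1 (2 cuts) → $25 − $4 = $21.

21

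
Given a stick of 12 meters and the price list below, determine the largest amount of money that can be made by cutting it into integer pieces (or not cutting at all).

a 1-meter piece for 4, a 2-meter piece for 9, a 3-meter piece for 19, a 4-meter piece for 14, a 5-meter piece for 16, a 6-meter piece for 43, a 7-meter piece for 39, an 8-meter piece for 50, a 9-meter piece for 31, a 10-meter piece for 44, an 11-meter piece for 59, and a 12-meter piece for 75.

86

Consider every possible first cut. best[k] is the best of p[i]+best[k−i] over all sellable i≤k.
best[1] = 4
best[2] = max(4+4, 9+0) = 9
best[3] = max(4+9, 9+4, 19+0) = 19
best[4] = max(4+19, 9+9, 19+4, 14+0) = 23
best[5] = max(4+23, 9+19, 19+9, 14+4, 16+0) = 28
best[6] = max(4+28, 9+23, 19+19, 14+9, 16+4, 43+0) = 43
best[7] = max(4+43, 9+28, 19+23, …, 43+4, 39+0) = 47
best[8] = max(4+47, 9+43, 19+28, …, 39+4, 50+0) = 52
best[9] = max(4+52, 9+47, 19+43, …, 50+4, 31+0) = 62
best[10] = max(4+62, 9+52, 19+47, …, 31+4, 44+0) = 66
best[11] = max(4+66, 9+62, 19+52, …, 44+4, 59+0) = 71
best[12] = max(4+71, 9+66, 19+62, …, 59+4, 75+0) = 86
One optimal cutting: 6 + 6 → 43 + 43 = 86.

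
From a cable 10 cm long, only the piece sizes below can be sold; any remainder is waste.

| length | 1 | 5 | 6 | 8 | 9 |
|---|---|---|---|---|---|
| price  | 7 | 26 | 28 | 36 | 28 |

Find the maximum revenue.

70

Let r[k] be the best obtainable value from length k. For each k, try every first piece i and keep the best of price[i] + r[k−i].
r[1] = 7
r[2] = 14  (first piece 1, then r[1]=7)
r[3] = 21  (first piece 1, then r[2]=14)
r[4] = 28  (first piece 1, then r[3]=21)
r[5] = 35  (first piece 1, then r[4]=28)
r[6] = 42  (first piece 1, then r[5]=35)
r[7] = 49  (first piece 1, then r[6]=42)
r[8] = 56  (first piece 1, then r[7]=49)
r[9] = 63  (first piece 1, then r[8]=56)
r[10] = 70  (first piece 1, then r[9]=63)
One optimal cutting: 1 + 1 + 1 + 1 + 1 + 1 + 1 + 1 + 1 + 1 → 70.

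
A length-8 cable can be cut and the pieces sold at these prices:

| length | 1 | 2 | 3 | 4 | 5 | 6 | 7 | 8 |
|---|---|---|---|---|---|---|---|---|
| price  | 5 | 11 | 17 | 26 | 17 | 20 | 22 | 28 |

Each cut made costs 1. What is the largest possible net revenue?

Build r[k] bottom-up: r[k] = max over allowed piece i of (p[i] + r[k−i]) − 1 per cut.
r[1] = 5
r[2] = 11
r[3] = 17
r[4] = 26
r[5] = 30  (first piece 1, then r[4]=26)
r[6] = 36  (first piece 2, then r[4]=26)
r[7] = 42  (first piece 3, then r[4]=26)
r[8] = 51  (first piece 4, then r[4]=26)
One optimal plan: pieces 4 + 4 (1 cut) → 52 − 1 = 51.

51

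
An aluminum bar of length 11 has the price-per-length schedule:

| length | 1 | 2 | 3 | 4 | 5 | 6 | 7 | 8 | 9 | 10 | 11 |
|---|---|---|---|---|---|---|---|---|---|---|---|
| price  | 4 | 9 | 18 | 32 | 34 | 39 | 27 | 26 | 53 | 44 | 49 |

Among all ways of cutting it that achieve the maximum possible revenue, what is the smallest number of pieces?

3

Build r[k] bottom-up: r[k] = max over allowed piece i of (p[i] + r[k−i]).
r[1] = 4
r[2] = max(4+4, 9+0) = 9
r[3] = max(4+9, 9+4, 18+0) = 18
r[4] = max(4+18, 9+9, 18+4, 32+0) = 32
r[5] = max(4+32, 9+18, 18+9, 32+4, 34+0) = 36
r[6] = max(4+36, 9+32, 18+18, 32+9, 34+4, 39+0) = 41
r[7] = max(4+41, 9+36, 18+32, …, 39+4, 27+0) = 50
r[8] = max(4+50, 9+41, 18+36, …, 27+4, 26+0) = 64
r[9] = max(4+64, 9+50, 18+41, …, 26+4, 53+0) = 68
r[10] = max(4+68, 9+64, 18+50, …, 53+4, 44+0) = 73
r[11] = max(4+73, 9+68, 18+64, …, 44+4, 49+0) = 82
Maximum revenue is $82.
Now minimize piece count subject to staying optimal: for each k, pieces[k] = 1 + min over i with p[i]+r[k−i]=r[k] of pieces[k−i].
pieces[8] = 2
pieces[9] = 3
pieces[10] = 3
pieces[11] = 3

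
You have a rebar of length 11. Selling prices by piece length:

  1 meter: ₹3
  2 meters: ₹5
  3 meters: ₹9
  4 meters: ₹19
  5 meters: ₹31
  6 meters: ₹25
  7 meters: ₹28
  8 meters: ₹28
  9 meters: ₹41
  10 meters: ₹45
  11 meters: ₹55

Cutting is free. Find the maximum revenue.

Consider every possible first cut. best[k] is the best of p[i]+best[k−i] over all sellable i≤k.
best[1] = 3
best[2] = max(3+3, 5+0) = 6
best[3] = max(3+6, 5+3, 9+0) = 9
best[4] = max(3+9, 5+6, 9+3, 19+0) = 19
best[5] = max(3+19, 5+9, 9+6, 19+3, 31+0) = 31
best[6] = max(3+31, 5+19, 9+9, 19+6, 31+3, 25+0) = 34
best[7] = max(3+34, 5+31, 9+19, …, 25+3, 28+0) = 37
best[8] = max(3+37, 5+34, 9+31, …, 28+3, 28+0) = 40
best[9] = max(3+40, 5+37, 9+34, …, 28+3, 41+0) = 50
best[10] = max(3+50, 5+40, 9+37, …, 41+3, 45+0) = 62
best[11] = max(3+62, 5+50, 9+40, …, 45+3, 55+0) = 65
One optimal cutting: 5 + 5 + 1 → ₹31 + ₹31 + ₹3 = ₹65.

65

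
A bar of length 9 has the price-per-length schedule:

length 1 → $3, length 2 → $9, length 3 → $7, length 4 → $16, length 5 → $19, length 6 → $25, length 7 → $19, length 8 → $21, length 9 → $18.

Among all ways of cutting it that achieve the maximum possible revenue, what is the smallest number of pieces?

5

Consider every possible first cut. r[k] is the best of p[i]+r[k−i] over all sellable i≤k.
r[1] = 3
r[2] = 9
r[3] = 12  (first piece 1, then r[2]=9)
r[4] = 18  (first piece 2, then r[2]=9)
r[5] = 21  (first piece 1, then r[4]=18)
r[6] = 27  (first piece 2, then r[4]=18)
r[7] = 30  (first piece 1, then r[6]=27)
r[8] = 36  (first piece 2, then r[6]=27)
r[9] = 39  (first piece 1, then r[8]=36)
Maximum revenue is $39.
Now minimize piece count subject to staying optimal: for each k, pieces[k] = 1 + min over i with p[i]+r[k−i]=r[k] of pieces[k−i].
pieces[6] = 3
pieces[7] = 4
pieces[8] = 4
pieces[9] = 5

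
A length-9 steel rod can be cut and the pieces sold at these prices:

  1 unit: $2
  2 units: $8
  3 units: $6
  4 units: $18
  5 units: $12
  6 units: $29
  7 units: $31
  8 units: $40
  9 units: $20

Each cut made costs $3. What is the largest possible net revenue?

Consider every possible first cut. net[k] is the best of p[i]+net[k−i] over all sellable i≤k, charging 3 whenever i<k.
net[1] = 2
net[2] = max(2+2-3, 8+0) = 8
net[3] = max(2+8-3, 8+2-3, 6+0) = 7
net[4] = max(2+7-3, 8+8-3, 6+2-3, 18+0) = 18
net[5] = max(2+18-3, 8+7-3, 6+8-3, 18+2-3, 12+0) = 17
net[6] = max(2+17-3, 8+18-3, 6+7-3, 18+8-3, 12+2-3, 29+0) = 29
net[7] = max(2+29-3, 8+17-3, 6+18-3, …, 29+2-3, 31+0) = 31
net[8] = max(2+31-3, 8+29-3, 6+17-3, …, 31+2-3, 40+0) = 40
net[9] = max(2+40-3, 8+31-3, 6+29-3, …, 40+2-3, 20+0) = 39
One optimal plan: pieces 8 + 1 (1 cut) → $42 − $3 = $39.

39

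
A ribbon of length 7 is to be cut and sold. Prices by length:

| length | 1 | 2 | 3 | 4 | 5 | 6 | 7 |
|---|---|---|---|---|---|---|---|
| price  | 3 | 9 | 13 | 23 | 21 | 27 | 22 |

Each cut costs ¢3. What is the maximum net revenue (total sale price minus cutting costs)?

33

Build net[k] bottom-up: net[k] = max over allowed piece i of (p[i] + net[k−i]) − 3 per cut.
net[1] = 3
net[2] = max(3+3-3, 9+0) = 9
net[3] = max(3+9-3, 9+3-3, 13+0) = 13
net[4] = max(3+13-3, 9+9-3, 13+3-3, 23+0) = 23
net[5] = max(3+23-3, 9+13-3, 13+9-3, 23+3-3, 21+0) = 23
net[6] = max(3+23-3, 9+23-3, 13+13-3, 23+9-3, 21+3-3, 27+0) = 29
net[7] = max(3+29-3, 9+23-3, 13+23-3, …, 27+3-3, 22+0) = 33
One optimal plan: pieces 4 + 3 (1 cut) → ¢36 − ¢3 = ¢33.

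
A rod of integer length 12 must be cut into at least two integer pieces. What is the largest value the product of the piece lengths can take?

Define g[k] = max over 1≤i<k of i · max(k−i, g[k−i]); the inner max lets the remainder stay uncut if that's better.
g[2] = 1*max(1,0) = 1*1 = 1
g[3] = max(1*2, 2*1) = 2
g[4] = max(1*3, 2*2, 3*1) = 4
g[5] = max(1*4, 2*3, 3*2, 4*1) = 6
g[6] = max(1*6, 2*4, 3*3, 4*2, 5*1) = 9
g[7] = max(1*9, 2*6, 3*4, 4*3, 5*2, 6*1) = 12
g[8] = max(1*12, 2*9, 3*6, …, 6*2, 7*1) = 18
g[9] = max(1*18, 2*12, 3*9, …, 7*2, 8*1) = 27
g[10] = max(1*27, 2*18, 3*12, …, 8*2, 9*1) = 36
g[11] = max(1*36, 2*27, 3*18, …, 9*2, 10*1) = 54
g[12] = max(1*54, 2*36, 3*27, …, 10*2, 11*1) = 81
One optimal split: 3 + 3 + 3 + 3; product 3*3*3*3 = 81.

81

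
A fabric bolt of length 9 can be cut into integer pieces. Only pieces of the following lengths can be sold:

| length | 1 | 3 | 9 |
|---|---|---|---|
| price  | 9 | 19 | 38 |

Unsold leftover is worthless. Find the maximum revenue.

81

Let best[k] be the best obtainable value from length k. For each k, try every first piece i and keep the best of price[i] + best[k−i].
best[1] = 9
best[2] = 18  (first piece 1, then best[1]=9)
best[3] = max(9+18, 19+0) = 27
best[4] = max(9+27, 19+9) = 36
best[5] = max(9+36, 19+18) = 45
best[6] = max(9+45, 19+27) = 54
best[7] = max(9+54, 19+36) = 63
best[8] = max(9+63, 19+45) = 72
best[9] = max(9+72, 19+54, 38+0) = 81
One optimal cutting: 1 + 1 + 1 + 1 + 1 + 1 + 1 + 1 + 1 → $81.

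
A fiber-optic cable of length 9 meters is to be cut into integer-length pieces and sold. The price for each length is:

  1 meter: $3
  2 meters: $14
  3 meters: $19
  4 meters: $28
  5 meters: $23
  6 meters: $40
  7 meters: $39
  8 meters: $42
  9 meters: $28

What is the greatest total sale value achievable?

Consider every possible first cut. v[k] is the best of p[i]+v[k−i] over all sellable i≤k.
v[1] = 3
v[2] = max(3+3, 14+0) = 14
v[3] = max(3+14, 14+3, 19+0) = 19
v[4] = max(3+19, 14+14, 19+3, 28+0) = 28
v[5] = max(3+28, 14+19, 19+14, 28+3, 23+0) = 33
v[6] = max(3+33, 14+28, 19+19, 28+14, 23+3, 40+0) = 42
v[7] = max(3+42, 14+33, 19+28, …, 40+3, 39+0) = 47
v[8] = max(3+47, 14+42, 19+33, …, 39+3, 42+0) = 56
v[9] = max(3+56, 14+47, 19+42, …, 42+3, 28+0) = 61
One optimal cutting: 3 + 2 + 2 + 2 → $19 + $14 + $14 + $14 = $61.

61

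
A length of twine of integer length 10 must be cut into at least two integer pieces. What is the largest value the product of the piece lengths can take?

36

Let prod[k] be the best product for length k (with at least one cut). For each first piece i, the rest contributes max(k−i, prod[k−i]).
Small cases: prod[2]=1, prod[3]=2, prod[4]=4.
prod[5] = 2·max(3,2) = 2·3 = 6
prod[6] = 3·max(3,2) = 3·3 = 9
prod[7] = 2·max(5,6) = 2·6 = 12
prod[8] = 2·max(6,9) = 2·9 = 18
prod[9] = 3·max(6,9) = 3·9 = 27
prod[10] = 2·max(8,18) = 2·18 = 36
One optimal split: 3 + 3 + 2 + 2; product 3·3·2·2 = 36.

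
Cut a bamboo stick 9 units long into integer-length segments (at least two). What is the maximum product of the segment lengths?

Fill g[k] for k=2..9: at each k try every first piece i and multiply by the better of (k−i) uncut or g[k−i].
g[2] = 1*max(1,0) = 1*1 = 1
g[3] = 1*max(2,1) = 1*2 = 2
g[4] = 2*max(2,1) = 2*2 = 4
g[5] = 2*max(3,2) = 2*3 = 6
g[6] = 3*max(3,2) = 3*3 = 9
g[7] = 2*max(5,6) = 2*6 = 12
g[8] = 2*max(6,9) = 2*9 = 18
g[9] = 3*max(6,9) = 3*9 = 27
One optimal split: 3 + 3 + 3; product 3*3*3 = 27.

27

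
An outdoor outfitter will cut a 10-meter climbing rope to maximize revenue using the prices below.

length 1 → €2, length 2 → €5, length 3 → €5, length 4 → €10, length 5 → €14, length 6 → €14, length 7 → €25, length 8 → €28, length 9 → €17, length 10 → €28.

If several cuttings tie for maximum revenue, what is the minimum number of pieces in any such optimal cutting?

Let r[k] be the best obtainable value from length k. For each k, try every first piece i and keep the best of price[i] + r[k−i].
r[1] = 2
r[2] = max(2+2, 5+0) = 5
r[3] = max(2+5, 5+2, 5+0) = 7
r[4] = max(2+7, 5+5, 5+2, 10+0) = 10
r[5] = max(2+10, 5+7, 5+5, 10+2, 14+0) = 14
r[6] = max(2+14, 5+10, 5+7, 10+5, 14+2, 14+0) = 16
r[7] = max(2+16, 5+14, 5+10, …, 14+2, 25+0) = 25
r[8] = max(2+25, 5+16, 5+14, …, 25+2, 28+0) = 28
r[9] = max(2+28, 5+25, 5+16, …, 28+2, 17+0) = 30
r[10] = max(2+30, 5+28, 5+25, …, 17+2, 28+0) = 33
Maximum revenue is €33.
Now minimize piece count subject to staying optimal: for each k, pieces[k] = 1 + min over i with p[i]+r[k−i]=r[k] of pieces[k−i].
pieces[7] = 1
pieces[8] = 1
pieces[9] = 2
pieces[10] = 2

2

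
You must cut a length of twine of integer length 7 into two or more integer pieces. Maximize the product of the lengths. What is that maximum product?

Fill g[k] for k=2..7: at each k try every first piece i and multiply by the better of (k−i) uncut or g[k−i].
g[2] = 1×max(1,0) = 1×1 = 1
g[3] = max(1×2, 2×1) = 2
g[4] = max(1×3, 2×2, 3×1) = 4
g[5] = max(1×4, 2×3, 3×2, 4×1) = 6
g[6] = max(1×6, 2×4, 3×3, 4×2, 5×1) = 9
g[7] = max(1×9, 2×6, 3×4, 4×3, 5×2, 6×1) = 12
One optimal split: 3 + 2 + 2; product 3×2×2 = 12.

12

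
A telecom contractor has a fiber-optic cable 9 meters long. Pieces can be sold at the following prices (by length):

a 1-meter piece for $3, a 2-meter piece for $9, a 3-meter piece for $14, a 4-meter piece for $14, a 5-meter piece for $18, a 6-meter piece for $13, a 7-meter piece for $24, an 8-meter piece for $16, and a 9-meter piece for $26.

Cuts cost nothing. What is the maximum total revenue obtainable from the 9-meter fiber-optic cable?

42

Consider every possible first cut. v[k] is the best of p[i]+v[k−i] over all sellable i≤k.
v[1] = 3
v[2] = 9
v[3] = 14
v[4] = 18  (first piece 2, then v[2]=9)
v[5] = 23  (first piece 2, then v[3]=14)
v[6] = 28  (first piece 3, then v[3]=14)
v[7] = 32  (first piece 2, then v[5]=23)
v[8] = 37  (first piece 2, then v[6]=28)
v[9] = 42  (first piece 3, then v[6]=28)
One optimal cutting: 3 + 3 + 3 → $14 + $14 + $14 = $42.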